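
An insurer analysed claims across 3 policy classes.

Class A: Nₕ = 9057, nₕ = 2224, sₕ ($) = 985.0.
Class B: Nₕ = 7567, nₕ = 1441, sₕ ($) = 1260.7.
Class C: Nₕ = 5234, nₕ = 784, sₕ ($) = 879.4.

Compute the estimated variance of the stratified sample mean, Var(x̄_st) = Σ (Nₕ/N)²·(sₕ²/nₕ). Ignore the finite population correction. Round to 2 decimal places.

263.65

N = 21858; Wₕ = Nₕ/N.
class A: (9057/21858)²·985.0²/2224 = 74.90065
class B: (7567/21858)²·1260.7²/1441 = 132.18621
class C: (5234/21858)²·879.4²/784 = 56.55923
Sum = 263.64608 → 263.65.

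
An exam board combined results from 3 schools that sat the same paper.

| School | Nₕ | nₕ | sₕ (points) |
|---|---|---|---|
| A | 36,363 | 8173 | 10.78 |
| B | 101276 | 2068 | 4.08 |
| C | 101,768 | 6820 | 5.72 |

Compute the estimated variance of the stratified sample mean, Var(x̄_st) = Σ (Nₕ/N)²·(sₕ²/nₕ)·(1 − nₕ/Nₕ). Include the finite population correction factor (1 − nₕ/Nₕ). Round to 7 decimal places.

0.0024741

N = 239407. Term for each stratum: Wₕ²sₕ²/nₕ·(1−nₕ/Nₕ).
Var(x̄_st) = 0.0002542946 + 0.0014110725 + 0.0008087812 = 0.0024741483 → 0.0024741.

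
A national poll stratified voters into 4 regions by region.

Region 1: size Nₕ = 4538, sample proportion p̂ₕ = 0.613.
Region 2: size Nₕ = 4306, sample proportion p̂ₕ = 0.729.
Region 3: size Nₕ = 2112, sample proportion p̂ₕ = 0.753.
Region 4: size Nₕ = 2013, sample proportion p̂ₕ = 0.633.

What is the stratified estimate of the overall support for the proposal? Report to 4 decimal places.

Wₕ = Nₕ/N with N = 12969: 0.3499, 0.3320, 0.1628, 0.1552.
p̂_st = 0.3499·0.613 + 0.3320·0.729 + 0.1628·0.753 + 0.1552·0.633 ≈ 0.677418... → 0.6774.

0.6774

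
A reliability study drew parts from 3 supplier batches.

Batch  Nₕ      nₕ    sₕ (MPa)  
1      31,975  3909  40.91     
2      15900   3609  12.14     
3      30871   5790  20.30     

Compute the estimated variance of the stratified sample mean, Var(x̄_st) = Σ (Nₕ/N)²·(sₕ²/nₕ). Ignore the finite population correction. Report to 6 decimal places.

0.083196

N = 78746; Wₕ = Nₕ/N.
batch 1: (31975/78746)²·40.91²/3909 = 0.070592309
batch 2: (15900/78746)²·12.14²/3609 = 0.001664898
batch 3: (30871/78746)²·20.30²/5790 = 0.010938503
Sum = 0.083195711 → 0.083196.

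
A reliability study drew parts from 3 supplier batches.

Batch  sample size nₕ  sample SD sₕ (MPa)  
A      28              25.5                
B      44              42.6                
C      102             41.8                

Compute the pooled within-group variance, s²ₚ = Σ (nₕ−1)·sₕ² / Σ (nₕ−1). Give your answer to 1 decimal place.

1591.0

A: (28−1)·25.5² = 27·650.25 = 17556.75
B: (44−1)·42.6² = 43·1814.76 = 78034.68
C: (102−1)·41.8² = 101·1747.24 = 176471.24
Numerator = 272062.67; denominator = Σ(nₕ−1) = 171.
s²ₚ = 272062.67/171 = 1591.010... → 1591.0.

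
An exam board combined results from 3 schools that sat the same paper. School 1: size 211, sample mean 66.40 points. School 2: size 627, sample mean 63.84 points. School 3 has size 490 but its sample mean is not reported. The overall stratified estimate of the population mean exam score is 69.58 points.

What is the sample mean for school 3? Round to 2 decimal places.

78.29

Σ Nₕx̄ₕ = N·μ, so 490·x̄_3 = 1328·69.58 − (211·66.40 + 627·63.84).
= 92402.24 − 54038.08 = 38364.16.
x̄_3 = 38364.16 / 490 = 78.2942... → 78.29.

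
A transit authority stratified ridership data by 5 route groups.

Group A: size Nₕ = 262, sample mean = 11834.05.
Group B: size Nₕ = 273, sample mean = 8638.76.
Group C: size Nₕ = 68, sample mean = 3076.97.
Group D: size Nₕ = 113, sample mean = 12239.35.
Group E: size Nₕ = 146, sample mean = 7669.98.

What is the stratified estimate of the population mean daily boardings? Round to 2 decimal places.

9479.12

x̄_st = (Σ Nₕx̄ₕ) / (Σ Nₕ) = (262·11834.05 + 273·8638.76 + 68·3076.97 + 113·12239.35 + 146·7669.98) / 862
= 8171000.17 / 862 = 9479.1185... → 9479.12.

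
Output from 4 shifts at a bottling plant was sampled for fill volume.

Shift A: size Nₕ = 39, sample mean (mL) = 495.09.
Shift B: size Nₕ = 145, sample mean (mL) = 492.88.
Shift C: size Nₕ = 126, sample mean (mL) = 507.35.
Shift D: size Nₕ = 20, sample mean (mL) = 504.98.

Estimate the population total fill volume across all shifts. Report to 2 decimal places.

164801.81

A: 39·495.09 = 19308.51
B: 145·492.88 = 71467.6
C: 126·507.35 = 63926.1
D: 20·504.98 = 10099.6
τ̂ = Σ Nₕx̄ₕ = 164801.81.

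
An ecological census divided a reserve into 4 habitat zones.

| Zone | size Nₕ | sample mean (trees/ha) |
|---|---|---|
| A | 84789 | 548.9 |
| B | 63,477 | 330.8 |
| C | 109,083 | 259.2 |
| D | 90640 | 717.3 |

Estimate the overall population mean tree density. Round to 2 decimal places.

N = 347989; weights Wₕ = Nₕ/N = (0.2437, 0.1824, 0.3135, 0.2605).
x̄_st = Σ Wₕ·x̄ₕ = 0.2437·548.9 + 0.1824·330.8 + 0.3135·259.2 + 0.2605·717.3 ≈ 462.1677...
→ 462.17.

462.17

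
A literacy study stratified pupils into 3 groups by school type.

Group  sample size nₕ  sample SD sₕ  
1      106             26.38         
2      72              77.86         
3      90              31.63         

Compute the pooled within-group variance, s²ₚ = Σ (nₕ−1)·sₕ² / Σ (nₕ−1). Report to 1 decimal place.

2235.9

Degrees of freedom: 105 + 71 + 89 = 265.
Σ(nₕ−1)sₕ² = 105·695.9044 + 71·6062.1796 + 89·1000.4569 = 592525.3777.
s²ₚ = 592525.3777 / 265 = 2235.945... → 2235.9.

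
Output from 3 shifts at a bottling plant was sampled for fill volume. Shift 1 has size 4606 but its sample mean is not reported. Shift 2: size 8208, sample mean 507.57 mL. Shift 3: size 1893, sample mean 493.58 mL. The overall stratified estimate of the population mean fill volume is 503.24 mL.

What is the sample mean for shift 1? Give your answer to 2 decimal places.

N = 4606 + 8208 + 1893 = 14707.
Overall total = μ·N = 503.24·14707 = 7401150.68.
Subtract the known strata: 8208·507.57 + 1893·493.58 = 5100481.5.
Remaining total for shift 1: 7401150.68 − 5100481.5 = 2300669.18.
Divide by its size: 2300669.18 / 4606 = 499.4940... → 499.49.

499.49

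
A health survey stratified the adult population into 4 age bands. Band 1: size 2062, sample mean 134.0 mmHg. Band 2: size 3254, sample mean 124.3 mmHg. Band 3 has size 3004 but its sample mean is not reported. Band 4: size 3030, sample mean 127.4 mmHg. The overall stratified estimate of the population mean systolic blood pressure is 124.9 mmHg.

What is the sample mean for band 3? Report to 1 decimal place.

116.8

Σ Nₕx̄ₕ = N·μ, so 3004·x̄_3 = 11350·124.9 − (2062·134.0 + 3254·124.3 + 3030·127.4).
= 1417615 − 1066802.2 = 350812.8.
x̄_3 = 350812.8 / 3004 = 116.782... → 116.8.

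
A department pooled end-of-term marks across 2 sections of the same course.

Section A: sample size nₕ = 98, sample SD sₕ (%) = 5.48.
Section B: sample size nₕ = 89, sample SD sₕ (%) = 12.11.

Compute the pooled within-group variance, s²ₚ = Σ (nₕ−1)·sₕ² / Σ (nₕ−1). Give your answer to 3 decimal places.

85.505

A: (98−1)·5.48² = 97·30.0304 = 2912.9488
B: (89−1)·12.11² = 88·146.6521 = 12905.3848
Numerator = 15818.3336; denominator = Σ(nₕ−1) = 185.
s²ₚ = 15818.3336/185 = 85.50451... → 85.505.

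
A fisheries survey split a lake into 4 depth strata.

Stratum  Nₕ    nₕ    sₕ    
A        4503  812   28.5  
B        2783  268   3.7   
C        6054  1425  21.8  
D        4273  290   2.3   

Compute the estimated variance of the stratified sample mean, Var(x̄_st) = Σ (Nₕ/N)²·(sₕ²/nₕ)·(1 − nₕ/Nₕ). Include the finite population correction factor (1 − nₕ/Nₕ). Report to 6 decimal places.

0.085874

N = 17613; Wₕ = Nₕ/N.
stratum A: (4503/17613)²·28.5²/812·(1 − 812/4503) = 0.053593610
stratum B: (2783/17613)²·3.7²/268·(1 − 268/2783) = 0.001152532
stratum C: (6054/17613)²·21.8²/1425·(1 − 1425/6054) = 0.030127358
stratum D: (4273/17613)²·2.3²/290·(1 − 290/4273) = 0.001000770
Sum = 0.085874271 → 0.085874.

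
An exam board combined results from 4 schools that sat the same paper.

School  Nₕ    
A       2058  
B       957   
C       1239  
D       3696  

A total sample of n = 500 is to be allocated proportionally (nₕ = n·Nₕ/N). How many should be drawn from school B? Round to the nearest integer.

N = 2058 + 957 + 1239 + 3696 = 7950.
n_B = 500·957/7950 = 60.189... → 60.

60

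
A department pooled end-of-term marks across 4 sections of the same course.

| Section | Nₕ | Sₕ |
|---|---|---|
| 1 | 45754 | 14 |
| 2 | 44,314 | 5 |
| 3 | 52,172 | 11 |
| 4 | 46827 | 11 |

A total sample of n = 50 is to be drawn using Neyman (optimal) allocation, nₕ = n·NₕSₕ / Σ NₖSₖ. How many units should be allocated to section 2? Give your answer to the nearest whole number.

Σ NₕSₕ = 45754·14 + 44314·5 + 52172·11 + 46827·11 = 1951115.
Share for 2: 221570/1951115 = 0.11356.
n_2 = 50 × 0.11356 = 5.678... → 6.

6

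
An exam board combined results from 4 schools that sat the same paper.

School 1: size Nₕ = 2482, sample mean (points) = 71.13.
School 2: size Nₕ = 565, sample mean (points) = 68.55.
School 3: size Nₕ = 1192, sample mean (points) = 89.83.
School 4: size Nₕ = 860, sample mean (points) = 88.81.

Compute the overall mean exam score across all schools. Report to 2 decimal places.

N = 5099; weights Wₕ = Nₕ/N = (0.4868, 0.1108, 0.2338, 0.1687).
x̄_st = Σ Wₕ·x̄ₕ = 0.4868·71.13 + 0.1108·68.55 + 0.2338·89.83 + 0.1687·88.81 ≈ 78.1976...
→ 78.20.

78.20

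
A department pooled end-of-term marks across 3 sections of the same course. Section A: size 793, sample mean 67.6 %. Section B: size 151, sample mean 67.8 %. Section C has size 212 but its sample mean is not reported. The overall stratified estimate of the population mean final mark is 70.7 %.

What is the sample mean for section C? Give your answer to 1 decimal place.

84.4

N = 793 + 151 + 212 = 1156.
Overall total = μ·N = 70.7·1156 = 81729.2.
Subtract the known strata: 793·67.6 + 151·67.8 = 63844.6.
Remaining total for section C: 81729.2 − 63844.6 = 17884.6.
Divide by its size: 17884.6 / 212 = 84.361... → 84.4.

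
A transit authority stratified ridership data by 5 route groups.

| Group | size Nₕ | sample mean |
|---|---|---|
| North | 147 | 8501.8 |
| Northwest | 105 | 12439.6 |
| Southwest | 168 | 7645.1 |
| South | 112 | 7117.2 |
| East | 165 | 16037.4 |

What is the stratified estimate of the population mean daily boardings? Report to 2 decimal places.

N = 697; weights Wₕ = Nₕ/N = (0.2109, 0.1506, 0.2410, 0.1607, 0.2367).
x̄_st = Σ Wₕ·x̄ₕ = 0.2109·8501.8 + 0.1506·12439.6 + 0.2410·7645.1 + 0.1607·7117.2 + 0.2367·16037.4 ≈ 10449.9237...
→ 10449.92.

10449.92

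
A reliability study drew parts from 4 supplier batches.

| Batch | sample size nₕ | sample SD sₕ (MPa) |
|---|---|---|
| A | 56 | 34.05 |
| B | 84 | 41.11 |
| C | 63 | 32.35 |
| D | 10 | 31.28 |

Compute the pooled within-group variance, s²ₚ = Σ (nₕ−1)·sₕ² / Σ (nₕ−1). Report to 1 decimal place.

1328.9

A: (56−1)·34.05² = 55·1159.4025 = 63767.1375
B: (84−1)·41.11² = 83·1690.0321 = 140272.6643
C: (63−1)·32.35² = 62·1046.5225 = 64884.395
D: (10−1)·31.28² = 9·978.4384 = 8805.9456
Numerator = 277730.1424; denominator = Σ(nₕ−1) = 209.
s²ₚ = 277730.1424/209 = 1328.852... → 1328.9.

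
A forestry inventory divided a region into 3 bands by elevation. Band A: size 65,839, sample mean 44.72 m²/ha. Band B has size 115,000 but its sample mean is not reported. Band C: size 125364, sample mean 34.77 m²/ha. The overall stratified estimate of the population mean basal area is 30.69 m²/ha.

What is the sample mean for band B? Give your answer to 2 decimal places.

18.21

Σ Nₕx̄ₕ = N·μ, so 115000·x̄_B = 306203·30.69 − (65839·44.72 + 125364·34.77).
= 9397370.07 − 7303226.36 = 2094143.71.
x̄_B = 2094143.71 / 115000 = 18.2099... → 18.21.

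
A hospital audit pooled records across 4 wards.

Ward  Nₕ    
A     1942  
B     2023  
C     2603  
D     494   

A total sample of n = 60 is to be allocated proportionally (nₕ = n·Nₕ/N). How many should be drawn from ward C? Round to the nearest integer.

Share of ward C = 2603/7062 = 0.36859.
Allocate 60 × 0.36859 = 22.116... → 22.

22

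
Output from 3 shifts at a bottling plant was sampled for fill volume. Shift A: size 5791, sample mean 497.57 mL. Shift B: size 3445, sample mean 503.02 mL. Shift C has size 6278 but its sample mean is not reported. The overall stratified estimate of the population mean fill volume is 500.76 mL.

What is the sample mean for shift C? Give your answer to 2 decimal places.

502.46

Σ Nₕx̄ₕ = N·μ, so 6278·x̄_C = 15514·500.76 − (5791·497.57 + 3445·503.02).
= 7768790.64 − 4614331.77 = 3154458.87.
x̄_C = 3154458.87 / 6278 = 502.4624... → 502.46.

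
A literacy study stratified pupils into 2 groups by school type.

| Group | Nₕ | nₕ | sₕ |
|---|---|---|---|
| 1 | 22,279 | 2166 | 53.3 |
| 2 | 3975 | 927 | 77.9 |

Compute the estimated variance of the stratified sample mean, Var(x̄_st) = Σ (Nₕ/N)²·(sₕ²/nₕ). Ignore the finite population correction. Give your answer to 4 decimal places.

N = 26254; Wₕ = Nₕ/N.
group 1: (22279/26254)²·53.3²/2166 = 0.9444879
group 2: (3975/26254)²·77.9²/927 = 0.1500647
Sum = 1.0945526 → 1.0946.

1.0946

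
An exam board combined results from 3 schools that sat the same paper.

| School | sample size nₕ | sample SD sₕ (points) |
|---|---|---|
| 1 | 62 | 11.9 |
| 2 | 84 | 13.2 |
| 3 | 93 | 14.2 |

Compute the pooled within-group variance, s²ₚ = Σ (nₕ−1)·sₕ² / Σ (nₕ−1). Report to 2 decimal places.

Degrees of freedom: 61 + 83 + 92 = 236.
Σ(nₕ−1)sₕ² = 61·141.61 + 83·174.24 + 92·201.64 = 41651.01.
s²ₚ = 41651.01 / 236 = 176.4873... → 176.49.

176.49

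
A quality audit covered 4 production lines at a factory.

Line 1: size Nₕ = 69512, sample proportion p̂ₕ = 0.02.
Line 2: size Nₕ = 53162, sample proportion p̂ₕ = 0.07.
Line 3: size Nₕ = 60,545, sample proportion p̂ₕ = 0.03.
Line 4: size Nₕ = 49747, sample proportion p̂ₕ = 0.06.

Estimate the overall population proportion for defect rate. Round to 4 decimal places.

Wₕ = Nₕ/N with N = 232966: 0.2984, 0.2282, 0.2599, 0.2135.
p̂_st = 0.2984·0.02 + 0.2282·0.07 + 0.2599·0.03 + 0.2135·0.06 ≈ 0.042550... → 0.0426.

0.0426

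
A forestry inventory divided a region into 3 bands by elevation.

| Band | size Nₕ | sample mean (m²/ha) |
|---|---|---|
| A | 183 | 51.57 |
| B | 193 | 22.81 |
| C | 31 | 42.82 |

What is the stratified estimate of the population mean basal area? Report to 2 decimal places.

37.27

x̄_st = (Σ Nₕx̄ₕ) / (Σ Nₕ) = (183·51.57 + 193·22.81 + 31·42.82) / 407
= 15167.06 / 407 = 37.2655... → 37.27.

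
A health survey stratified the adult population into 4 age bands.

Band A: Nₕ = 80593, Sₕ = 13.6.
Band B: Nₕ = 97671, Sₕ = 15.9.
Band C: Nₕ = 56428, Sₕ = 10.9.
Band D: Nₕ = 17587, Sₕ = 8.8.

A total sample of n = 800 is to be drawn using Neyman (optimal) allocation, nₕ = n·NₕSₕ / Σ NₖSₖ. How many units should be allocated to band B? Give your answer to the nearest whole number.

363

A: NₕSₕ = 80593·13.6 = 1096064.8
B: NₕSₕ = 97671·15.9 = 1552968.9
C: NₕSₕ = 56428·10.9 = 615065.2
D: NₕSₕ = 17587·8.8 = 154765.6
Σ NₕSₕ = 3418864.5.
n_B = 800·1552968.9/3418864.5 = 363.388... → 363.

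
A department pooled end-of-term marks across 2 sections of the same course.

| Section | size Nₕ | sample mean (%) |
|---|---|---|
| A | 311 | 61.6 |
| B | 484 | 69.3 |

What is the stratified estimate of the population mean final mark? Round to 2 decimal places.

N = 795; weights Wₕ = Nₕ/N = (0.3912, 0.6088).
x̄_st = Σ Wₕ·x̄ₕ = 0.3912·61.6 + 0.6088·69.3 ≈ 66.2878...
→ 66.29.

66.29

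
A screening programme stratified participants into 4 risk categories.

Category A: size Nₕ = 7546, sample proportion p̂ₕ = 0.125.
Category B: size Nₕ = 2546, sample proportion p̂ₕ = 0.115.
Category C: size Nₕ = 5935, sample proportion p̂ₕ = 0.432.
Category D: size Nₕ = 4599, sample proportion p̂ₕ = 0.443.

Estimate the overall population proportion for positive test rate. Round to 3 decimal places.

N = 7546 + 2546 + 5935 + 4599 = 20626.
Overall proportion = Σ (Nₕ/N)·p̂ₕ.
Σ Nₕp̂ₕ = 943.25 + 292.79 + 2563.92 + 2037.357 = 5837.317.
5837.317 / 20626 = 0.28301... → 0.283.

0.283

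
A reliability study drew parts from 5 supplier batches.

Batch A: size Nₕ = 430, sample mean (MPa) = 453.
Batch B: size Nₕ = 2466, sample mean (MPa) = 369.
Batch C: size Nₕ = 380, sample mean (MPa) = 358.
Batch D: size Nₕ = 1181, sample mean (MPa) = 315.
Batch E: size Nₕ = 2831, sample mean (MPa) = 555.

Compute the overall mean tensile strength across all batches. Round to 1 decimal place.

436.9

x̄_st = (Σ Nₕx̄ₕ) / (Σ Nₕ) = (430·453 + 2466·369 + 380·358 + 1181·315 + 2831·555) / 7288
= 3184004 / 7288 = 436.883... → 436.9.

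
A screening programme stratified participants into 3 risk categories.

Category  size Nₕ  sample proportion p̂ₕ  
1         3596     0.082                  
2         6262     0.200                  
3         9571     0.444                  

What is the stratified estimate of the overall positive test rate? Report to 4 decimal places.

0.2984

Wₕ = Nₕ/N with N = 19429: 0.1851, 0.3223, 0.4926.
p̂_st = 0.1851·0.082 + 0.3223·0.200 + 0.4926·0.444 ≈ 0.298358... → 0.2984.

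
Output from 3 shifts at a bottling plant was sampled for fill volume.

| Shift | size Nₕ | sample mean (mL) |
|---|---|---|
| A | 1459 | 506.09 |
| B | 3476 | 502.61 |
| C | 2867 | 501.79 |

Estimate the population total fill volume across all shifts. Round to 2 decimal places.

Population total = Σ Nₕ·x̄ₕ (each stratum's size times its mean).
1459·506.09 + 3476·502.61 + 2867·501.79 = 738385.31 + 1747072.36 + 1438631.93 = 3924089.60.

3924089.60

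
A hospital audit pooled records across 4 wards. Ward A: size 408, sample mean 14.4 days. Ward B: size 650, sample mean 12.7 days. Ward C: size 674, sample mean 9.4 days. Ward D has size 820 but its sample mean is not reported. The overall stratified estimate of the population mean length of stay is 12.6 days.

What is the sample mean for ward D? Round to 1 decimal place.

N = 408 + 650 + 674 + 820 = 2552.
Overall total = μ·N = 12.6·2552 = 32155.2.
Subtract the known strata: 408·14.4 + 650·12.7 + 674·9.4 = 20465.8.
Remaining total for ward D: 32155.2 − 20465.8 = 11689.4.
Divide by its size: 11689.4 / 820 = 14.255... → 14.3.

14.3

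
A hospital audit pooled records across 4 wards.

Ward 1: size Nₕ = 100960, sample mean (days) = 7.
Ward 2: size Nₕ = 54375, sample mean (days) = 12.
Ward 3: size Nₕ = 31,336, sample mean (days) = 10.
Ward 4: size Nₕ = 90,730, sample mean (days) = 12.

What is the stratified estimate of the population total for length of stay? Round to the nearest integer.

2761340

1: 100960·7 = 706720
2: 54375·12 = 652500
3: 31336·10 = 313360
4: 90730·12 = 1088760
τ̂ = Σ Nₕx̄ₕ = 2761340.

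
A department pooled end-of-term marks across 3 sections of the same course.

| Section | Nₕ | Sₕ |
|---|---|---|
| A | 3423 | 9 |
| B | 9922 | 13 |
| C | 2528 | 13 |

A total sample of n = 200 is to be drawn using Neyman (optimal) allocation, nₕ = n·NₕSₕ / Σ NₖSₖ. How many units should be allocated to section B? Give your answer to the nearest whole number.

134

A: NₕSₕ = 3423·9 = 30807
B: NₕSₕ = 9922·13 = 128986
C: NₕSₕ = 2528·13 = 32864
Σ NₕSₕ = 192657.
n_B = 200·128986/192657 = 133.902... → 134.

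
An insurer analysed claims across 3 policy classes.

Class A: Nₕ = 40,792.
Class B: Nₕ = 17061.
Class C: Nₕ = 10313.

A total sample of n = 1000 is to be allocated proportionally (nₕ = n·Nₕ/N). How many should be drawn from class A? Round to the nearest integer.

N = 40792 + 17061 + 10313 = 68166.
n_A = 1000·40792/68166 = 598.422... → 598.

598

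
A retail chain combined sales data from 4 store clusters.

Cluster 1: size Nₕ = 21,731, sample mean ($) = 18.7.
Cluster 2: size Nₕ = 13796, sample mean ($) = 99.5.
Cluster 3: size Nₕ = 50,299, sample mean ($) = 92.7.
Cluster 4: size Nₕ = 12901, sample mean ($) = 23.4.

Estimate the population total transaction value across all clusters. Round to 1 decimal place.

6743672.4

1: 21731·18.7 = 406369.7
2: 13796·99.5 = 1372702
3: 50299·92.7 = 4662717.3
4: 12901·23.4 = 301883.4
τ̂ = Σ Nₕx̄ₕ = 6743672.4.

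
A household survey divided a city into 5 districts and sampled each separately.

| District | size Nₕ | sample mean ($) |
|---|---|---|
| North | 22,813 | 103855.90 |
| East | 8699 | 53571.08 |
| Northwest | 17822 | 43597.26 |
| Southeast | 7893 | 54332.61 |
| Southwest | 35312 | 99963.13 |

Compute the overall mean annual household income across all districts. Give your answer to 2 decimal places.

81814.32

N = 22813 + 8699 + 17822 + 7893 + 35312 = 92539.
Weight each subgroup mean by Nₕ/N and sum.
Σ Nₕx̄ₕ = 22813·103855.90 + 8699·53571.08 + 17822·43597.26 + 7893·54332.61 + 35312·99963.13 = 2369264646.7 + 466014824.92 + 776990367.72 + 428847290.73 + 3529898046.56 = 7571015176.63.
Divide by N: 7571015176.63 / 92539 = 81814.3180... → 81814.32.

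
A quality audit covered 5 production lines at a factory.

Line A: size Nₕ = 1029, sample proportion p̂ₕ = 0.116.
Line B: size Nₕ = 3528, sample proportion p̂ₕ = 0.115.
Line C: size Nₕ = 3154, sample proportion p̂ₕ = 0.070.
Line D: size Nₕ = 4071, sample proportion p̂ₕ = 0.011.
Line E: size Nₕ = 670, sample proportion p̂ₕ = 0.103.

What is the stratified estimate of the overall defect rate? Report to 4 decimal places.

Wₕ = Nₕ/N with N = 12452: 0.0826, 0.2833, 0.2533, 0.3269, 0.0538.
p̂_st = 0.0826·0.116 + 0.2833·0.115 + 0.2533·0.070 + 0.3269·0.011 + 0.0538·0.103 ≈ 0.069038... → 0.0690.

0.0690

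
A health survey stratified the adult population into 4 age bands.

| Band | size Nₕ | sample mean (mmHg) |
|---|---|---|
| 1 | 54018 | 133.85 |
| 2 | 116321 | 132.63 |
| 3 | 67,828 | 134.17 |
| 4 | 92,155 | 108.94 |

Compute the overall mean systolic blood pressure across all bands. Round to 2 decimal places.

126.54

x̄_st = (Σ Nₕx̄ₕ) / (Σ Nₕ) = (54018·133.85 + 116321·132.63 + 67828·134.17 + 92155·108.94) / 330322
= 41797811.99 / 330322 = 126.5366... → 126.54.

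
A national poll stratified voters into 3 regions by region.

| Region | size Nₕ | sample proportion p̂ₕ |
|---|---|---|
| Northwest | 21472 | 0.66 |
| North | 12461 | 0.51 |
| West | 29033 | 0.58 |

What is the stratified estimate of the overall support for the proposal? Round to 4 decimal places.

Wₕ = Nₕ/N with N = 62966: 0.3410, 0.1979, 0.4611.
p̂_st = 0.3410·0.66 + 0.1979·0.51 + 0.4611·0.58 ≈ 0.593428... → 0.5934.

0.5934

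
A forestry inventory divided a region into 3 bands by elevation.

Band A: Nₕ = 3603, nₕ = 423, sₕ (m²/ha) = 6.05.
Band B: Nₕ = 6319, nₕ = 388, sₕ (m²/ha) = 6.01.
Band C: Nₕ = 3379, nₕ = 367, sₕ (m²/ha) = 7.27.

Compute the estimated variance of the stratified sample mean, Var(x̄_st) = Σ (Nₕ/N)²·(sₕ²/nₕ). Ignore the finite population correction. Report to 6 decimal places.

N = 13301. Term for each stratum: Wₕ²sₕ²/nₕ.
Var(x̄_st) = 0.006349365 + 0.021010933 + 0.009294169 = 0.036654467 → 0.036654.

0.036654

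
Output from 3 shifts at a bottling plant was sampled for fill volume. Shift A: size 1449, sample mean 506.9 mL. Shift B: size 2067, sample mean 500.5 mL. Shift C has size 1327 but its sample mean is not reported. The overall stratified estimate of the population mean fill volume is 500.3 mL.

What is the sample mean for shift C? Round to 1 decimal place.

492.8

N = 1449 + 2067 + 1327 = 4843.
Overall total = μ·N = 500.3·4843 = 2422952.9.
Subtract the known strata: 1449·506.9 + 2067·500.5 = 1769031.6.
Remaining total for shift C: 2422952.9 − 1769031.6 = 653921.3.
Divide by its size: 653921.3 / 1327 = 492.782... → 492.8.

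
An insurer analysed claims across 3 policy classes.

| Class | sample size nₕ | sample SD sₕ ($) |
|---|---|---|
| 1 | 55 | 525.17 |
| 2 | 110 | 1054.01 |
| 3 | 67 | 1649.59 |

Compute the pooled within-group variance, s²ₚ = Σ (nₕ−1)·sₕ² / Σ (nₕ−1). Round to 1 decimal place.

1378084.0

Degrees of freedom: 54 + 109 + 66 = 229.
Σ(nₕ−1)sₕ² = 54·275803.5289 + 109·1110937.0801 + 66·2721147.1681 = 315581245.3861.
s²ₚ = 315581245.3861 / 229 = 1378084.041... → 1378084.0.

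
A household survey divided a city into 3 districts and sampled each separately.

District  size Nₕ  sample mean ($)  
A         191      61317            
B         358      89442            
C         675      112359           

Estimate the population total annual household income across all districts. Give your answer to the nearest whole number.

119574108

Estimate total by summing Nₕ·x̄ₕ over strata.
191·61317 + 358·89442 + 675·112359 = 11711547 + 32020236 + 75842325 = 119574108.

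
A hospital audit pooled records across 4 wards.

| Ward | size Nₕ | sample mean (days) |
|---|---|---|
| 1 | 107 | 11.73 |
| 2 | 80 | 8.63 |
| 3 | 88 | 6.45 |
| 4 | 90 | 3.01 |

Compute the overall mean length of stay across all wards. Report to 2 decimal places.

N = 365; weights Wₕ = Nₕ/N = (0.2932, 0.2192, 0.2411, 0.2466).
x̄_st = Σ Wₕ·x̄ₕ = 0.2932·11.73 + 0.2192·8.63 + 0.2411·6.45 + 0.2466·3.01 ≈ 7.6274...
→ 7.63.

7.63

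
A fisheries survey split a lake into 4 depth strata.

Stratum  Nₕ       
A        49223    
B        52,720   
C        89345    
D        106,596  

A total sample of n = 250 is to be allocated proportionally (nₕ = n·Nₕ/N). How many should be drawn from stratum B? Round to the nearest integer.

44

Share of stratum B = 52720/297884 = 0.17698.
Allocate 250 × 0.17698 = 44.245... → 44.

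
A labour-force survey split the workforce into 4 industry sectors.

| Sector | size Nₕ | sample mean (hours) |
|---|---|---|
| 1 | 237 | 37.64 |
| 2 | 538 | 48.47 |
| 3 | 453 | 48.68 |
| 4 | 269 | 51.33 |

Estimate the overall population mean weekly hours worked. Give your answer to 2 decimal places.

47.33

N = 237 + 538 + 453 + 269 = 1497.
Overall mean = Σ (Nₕ/N)·x̄ₕ — weight by population share, not a simple average.
Σ Nₕx̄ₕ = 237·37.64 + 538·48.47 + 453·48.68 + 269·51.33 = 8920.68 + 26076.86 + 22052.04 + 13807.77 = 70857.35.
Divide by N: 70857.35 / 1497 = 47.3329... → 47.33.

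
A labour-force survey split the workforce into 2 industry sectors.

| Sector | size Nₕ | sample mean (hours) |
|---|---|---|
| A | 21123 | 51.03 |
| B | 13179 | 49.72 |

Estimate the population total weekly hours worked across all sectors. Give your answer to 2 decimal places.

1733166.57

A: 21123·51.03 = 1077906.69
B: 13179·49.72 = 655259.88
τ̂ = Σ Nₕx̄ₕ = 1733166.57.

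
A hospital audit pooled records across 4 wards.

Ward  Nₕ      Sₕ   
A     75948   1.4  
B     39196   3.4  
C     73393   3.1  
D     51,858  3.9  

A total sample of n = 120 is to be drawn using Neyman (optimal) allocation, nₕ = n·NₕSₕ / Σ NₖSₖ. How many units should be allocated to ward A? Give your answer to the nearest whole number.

19

A: NₕSₕ = 75948·1.4 = 106327.2
B: NₕSₕ = 39196·3.4 = 133266.4
C: NₕSₕ = 73393·3.1 = 227518.3
D: NₕSₕ = 51858·3.9 = 202246.2
Σ NₕSₕ = 669358.1.
n_A = 120·106327.2/669358.1 = 19.062... → 19.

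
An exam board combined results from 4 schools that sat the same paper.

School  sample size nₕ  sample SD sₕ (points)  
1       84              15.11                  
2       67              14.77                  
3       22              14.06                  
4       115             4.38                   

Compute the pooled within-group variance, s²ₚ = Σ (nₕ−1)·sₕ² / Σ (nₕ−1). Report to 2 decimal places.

1: (84−1)·15.11² = 83·228.3121 = 18949.9043
2: (67−1)·14.77² = 66·218.1529 = 14398.0914
3: (22−1)·14.06² = 21·197.6836 = 4151.3556
4: (115−1)·4.38² = 114·19.1844 = 2187.0216
Numerator = 39686.3729; denominator = Σ(nₕ−1) = 284.
s²ₚ = 39686.3729/284 = 139.7407... → 139.74.

139.74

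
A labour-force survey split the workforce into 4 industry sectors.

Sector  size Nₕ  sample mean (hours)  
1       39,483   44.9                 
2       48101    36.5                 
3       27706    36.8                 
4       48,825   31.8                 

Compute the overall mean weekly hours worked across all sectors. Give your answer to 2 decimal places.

37.17

N = 164115; weights Wₕ = Nₕ/N = (0.2406, 0.2931, 0.1688, 0.2975).
x̄_st = Σ Wₕ·x̄ₕ = 0.2406·44.9 + 0.2931·36.5 + 0.1688·36.8 + 0.2975·31.8 ≈ 37.1733...
→ 37.17.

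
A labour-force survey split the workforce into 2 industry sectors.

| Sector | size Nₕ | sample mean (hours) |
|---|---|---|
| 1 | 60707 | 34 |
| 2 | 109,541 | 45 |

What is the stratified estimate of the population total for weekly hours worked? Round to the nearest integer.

Population total = Σ Nₕ·x̄ₕ (each stratum's size times its mean).
60707·34 + 109541·45 = 2064038 + 4929345 = 6993383.

6993383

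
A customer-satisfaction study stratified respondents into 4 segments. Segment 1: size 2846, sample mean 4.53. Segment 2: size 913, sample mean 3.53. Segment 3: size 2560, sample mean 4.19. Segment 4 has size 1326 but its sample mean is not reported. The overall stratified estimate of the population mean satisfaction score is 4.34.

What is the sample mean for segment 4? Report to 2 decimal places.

4.78

Σ Nₕx̄ₕ = N·μ, so 1326·x̄_4 = 7645·4.34 − (2846·4.53 + 913·3.53 + 2560·4.19).
= 33179.3 − 26841.67 = 6337.63.
x̄_4 = 6337.63 / 1326 = 4.7795... → 4.78.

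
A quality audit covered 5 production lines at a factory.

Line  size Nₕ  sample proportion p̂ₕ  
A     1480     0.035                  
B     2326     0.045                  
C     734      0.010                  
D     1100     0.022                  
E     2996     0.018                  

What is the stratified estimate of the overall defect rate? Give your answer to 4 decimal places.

N = 1480 + 2326 + 734 + 1100 + 2996 = 8636.
Overall proportion = Σ (Nₕ/N)·p̂ₕ.
Σ Nₕp̂ₕ = 51.8 + 104.67 + 7.34 + 24.2 + 53.928 = 241.938.
241.938 / 8636 = 0.028015... → 0.0280.

0.0280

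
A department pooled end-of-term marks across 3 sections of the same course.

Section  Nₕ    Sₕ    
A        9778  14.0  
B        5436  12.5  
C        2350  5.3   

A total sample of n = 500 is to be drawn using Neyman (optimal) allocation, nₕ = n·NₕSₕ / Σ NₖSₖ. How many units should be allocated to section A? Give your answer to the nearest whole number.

315

A: NₕSₕ = 9778·14.0 = 136892
B: NₕSₕ = 5436·12.5 = 67950
C: NₕSₕ = 2350·5.3 = 12455
Σ NₕSₕ = 217297.
n_A = 500·136892/217297 = 314.988... → 315.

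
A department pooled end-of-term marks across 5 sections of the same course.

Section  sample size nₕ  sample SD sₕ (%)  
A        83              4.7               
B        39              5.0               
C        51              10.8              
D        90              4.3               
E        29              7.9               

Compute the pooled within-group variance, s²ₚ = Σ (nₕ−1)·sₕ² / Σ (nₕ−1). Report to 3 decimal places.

41.765

Degrees of freedom: 82 + 38 + 50 + 89 + 28 = 287.
Σ(nₕ−1)sₕ² = 82·22.09 + 38·25 + 50·116.64 + 89·18.49 + 28·62.41 = 11986.47.
s²ₚ = 11986.47 / 287 = 41.76470... → 41.765.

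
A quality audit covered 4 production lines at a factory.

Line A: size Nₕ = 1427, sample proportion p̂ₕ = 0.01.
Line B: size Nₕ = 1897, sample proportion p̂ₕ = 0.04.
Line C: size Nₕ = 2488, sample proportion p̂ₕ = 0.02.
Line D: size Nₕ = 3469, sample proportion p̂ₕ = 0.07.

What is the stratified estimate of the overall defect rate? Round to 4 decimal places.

0.0412

N = 1427 + 1897 + 2488 + 3469 = 9281.
Overall proportion = Σ (Nₕ/N)·p̂ₕ.
Σ Nₕp̂ₕ = 14.27 + 75.88 + 49.76 + 242.83 = 382.74.
382.74 / 9281 = 0.041239... → 0.0412.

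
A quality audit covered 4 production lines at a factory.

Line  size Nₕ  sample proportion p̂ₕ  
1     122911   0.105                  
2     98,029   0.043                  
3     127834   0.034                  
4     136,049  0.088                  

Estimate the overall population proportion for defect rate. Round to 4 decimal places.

N = 122911 + 98029 + 127834 + 136049 = 484823.
Overall proportion = Σ (Nₕ/N)·p̂ₕ.
Σ Nₕp̂ₕ = 12905.655 + 4215.247 + 4346.356 + 11972.312 = 33439.57.
33439.57 / 484823 = 0.068973... → 0.0690.

0.0690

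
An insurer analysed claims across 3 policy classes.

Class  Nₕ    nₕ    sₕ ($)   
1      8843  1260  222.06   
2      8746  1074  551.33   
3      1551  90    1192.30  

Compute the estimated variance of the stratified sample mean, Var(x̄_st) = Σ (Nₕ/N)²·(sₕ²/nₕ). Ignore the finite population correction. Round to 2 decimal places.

N = 19140; Wₕ = Nₕ/N.
class 1: (8843/19140)²·222.06²/1260 = 8.35383
class 2: (8746/19140)²·551.33²/1074 = 59.09545
class 3: (1551/19140)²·1192.30²/90 = 103.72138
Sum = 171.17066 → 171.17.

171.17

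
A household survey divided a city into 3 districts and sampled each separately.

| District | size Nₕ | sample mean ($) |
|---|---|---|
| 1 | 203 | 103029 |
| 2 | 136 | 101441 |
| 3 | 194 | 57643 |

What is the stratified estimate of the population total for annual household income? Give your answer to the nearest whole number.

45893605

Population total = Σ Nₕ·x̄ₕ (each stratum's size times its mean).
203·103029 + 136·101441 + 194·57643 = 20914887 + 13795976 + 11182742 = 45893605.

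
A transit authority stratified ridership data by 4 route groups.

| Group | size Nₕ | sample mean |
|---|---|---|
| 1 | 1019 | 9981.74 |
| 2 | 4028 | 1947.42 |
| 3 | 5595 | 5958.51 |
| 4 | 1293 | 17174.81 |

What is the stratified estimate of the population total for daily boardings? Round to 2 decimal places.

73560493.60

Estimate total by summing Nₕ·x̄ₕ over strata.
1019·9981.74 + 4028·1947.42 + 5595·5958.51 + 1293·17174.81 = 10171393.06 + 7844207.76 + 33337863.45 + 22207029.33 = 73560493.60.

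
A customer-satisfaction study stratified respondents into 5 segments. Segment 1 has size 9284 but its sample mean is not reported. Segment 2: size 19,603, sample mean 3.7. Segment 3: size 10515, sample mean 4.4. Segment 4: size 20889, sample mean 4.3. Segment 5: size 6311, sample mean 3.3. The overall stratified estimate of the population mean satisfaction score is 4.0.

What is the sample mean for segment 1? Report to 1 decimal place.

4.0

N = 9284 + 19603 + 10515 + 20889 + 6311 = 66602.
Overall total = μ·N = 4.0·66602 = 266408.
Subtract the known strata: 19603·3.7 + 10515·4.4 + 20889·4.3 + 6311·3.3 = 229446.1.
Remaining total for segment 1: 266408 − 229446.1 = 36961.9.
Divide by its size: 36961.9 / 9284 = 3.981... → 4.0.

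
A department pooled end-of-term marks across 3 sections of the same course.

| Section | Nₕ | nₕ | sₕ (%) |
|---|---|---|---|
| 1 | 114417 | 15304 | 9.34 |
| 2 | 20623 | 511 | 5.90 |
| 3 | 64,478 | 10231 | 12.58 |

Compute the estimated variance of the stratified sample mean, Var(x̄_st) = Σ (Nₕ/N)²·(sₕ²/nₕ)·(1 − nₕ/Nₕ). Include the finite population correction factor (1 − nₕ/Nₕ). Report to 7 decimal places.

0.0036928

N = 199518. Term for each stratum: Wₕ²sₕ²/nₕ·(1−nₕ/Nₕ).
Var(x̄_st) = 0.0016238496 + 0.0007097838 + 0.0013591466 = 0.0036927800 → 0.0036928.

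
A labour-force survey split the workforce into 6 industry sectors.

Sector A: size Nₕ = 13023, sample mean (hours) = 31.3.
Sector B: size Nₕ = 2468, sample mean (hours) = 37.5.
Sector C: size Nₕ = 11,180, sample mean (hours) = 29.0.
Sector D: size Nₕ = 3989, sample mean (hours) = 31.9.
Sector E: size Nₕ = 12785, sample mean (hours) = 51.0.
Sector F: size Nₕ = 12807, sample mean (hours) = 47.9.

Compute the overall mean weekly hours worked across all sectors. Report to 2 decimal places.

39.41

x̄_st = (Σ Nₕx̄ₕ) / (Σ Nₕ) = (13023·31.3 + 2468·37.5 + 11180·29.0 + 3989·31.9 + 12785·51.0 + 12807·47.9) / 56252
= 2217129.3 / 56252 = 39.4142... → 39.41.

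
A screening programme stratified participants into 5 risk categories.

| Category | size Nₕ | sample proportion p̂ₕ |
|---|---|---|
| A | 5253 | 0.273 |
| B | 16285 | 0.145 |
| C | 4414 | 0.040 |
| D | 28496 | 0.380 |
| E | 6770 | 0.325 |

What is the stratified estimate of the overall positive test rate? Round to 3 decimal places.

Wₕ = Nₕ/N with N = 61218: 0.0858, 0.2660, 0.0721, 0.4655, 0.1106.
p̂_st = 0.0858·0.273 + 0.2660·0.145 + 0.0721·0.040 + 0.4655·0.380 + 0.1106·0.325 ≈ 0.27771... → 0.278.

0.278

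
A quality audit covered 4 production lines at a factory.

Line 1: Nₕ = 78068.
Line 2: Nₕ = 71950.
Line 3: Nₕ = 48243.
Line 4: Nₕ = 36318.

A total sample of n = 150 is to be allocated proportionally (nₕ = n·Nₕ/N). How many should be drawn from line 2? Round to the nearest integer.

Share of line 2 = 71950/234579 = 0.30672.
Allocate 150 × 0.30672 = 46.008... → 46.

46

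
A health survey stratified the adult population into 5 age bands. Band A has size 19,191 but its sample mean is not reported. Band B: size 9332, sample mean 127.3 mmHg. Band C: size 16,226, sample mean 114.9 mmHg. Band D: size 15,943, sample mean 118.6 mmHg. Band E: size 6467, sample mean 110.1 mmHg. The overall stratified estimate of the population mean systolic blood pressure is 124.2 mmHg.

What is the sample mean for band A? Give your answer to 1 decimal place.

140.0

N = 19191 + 9332 + 16226 + 15943 + 6467 = 67159.
Overall total = μ·N = 124.2·67159 = 8341147.8.
Subtract the known strata: 9332·127.3 + 16226·114.9 + 15943·118.6 + 6467·110.1 = 5655187.5.
Remaining total for band A: 8341147.8 − 5655187.5 = 2685960.3.
Divide by its size: 2685960.3 / 19191 = 139.959... → 140.0.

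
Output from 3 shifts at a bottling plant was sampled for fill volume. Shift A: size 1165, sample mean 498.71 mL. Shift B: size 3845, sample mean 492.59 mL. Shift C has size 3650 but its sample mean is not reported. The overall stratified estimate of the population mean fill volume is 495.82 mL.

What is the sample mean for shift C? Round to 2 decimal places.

N = 1165 + 3845 + 3650 = 8660.
Overall total = μ·N = 495.82·8660 = 4293801.2.
Subtract the known strata: 1165·498.71 + 3845·492.59 = 2475005.7.
Remaining total for shift C: 4293801.2 − 2475005.7 = 1818795.5.
Divide by its size: 1818795.5 / 3650 = 498.3001... → 498.30.

498.30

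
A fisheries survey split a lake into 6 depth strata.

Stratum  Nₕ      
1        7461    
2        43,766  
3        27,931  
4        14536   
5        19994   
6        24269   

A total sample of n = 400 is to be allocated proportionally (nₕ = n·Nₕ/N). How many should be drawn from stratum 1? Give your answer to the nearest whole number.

N = 7461 + 43766 + 27931 + 14536 + 19994 + 24269 = 137957.
n_1 = 400·7461/137957 = 21.633... → 22.

22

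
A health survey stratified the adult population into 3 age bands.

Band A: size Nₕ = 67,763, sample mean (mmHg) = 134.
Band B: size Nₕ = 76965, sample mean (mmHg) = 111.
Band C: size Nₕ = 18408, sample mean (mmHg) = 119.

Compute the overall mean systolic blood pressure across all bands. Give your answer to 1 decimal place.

N = 67763 + 76965 + 18408 = 163136.
Weight each subgroup mean by Nₕ/N and sum.
Σ Nₕx̄ₕ = 67763·134 + 76965·111 + 18408·119 = 9080242 + 8543115 + 2190552 = 19813909.
Divide by N: 19813909 / 163136 = 121.456... → 121.5.

121.5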